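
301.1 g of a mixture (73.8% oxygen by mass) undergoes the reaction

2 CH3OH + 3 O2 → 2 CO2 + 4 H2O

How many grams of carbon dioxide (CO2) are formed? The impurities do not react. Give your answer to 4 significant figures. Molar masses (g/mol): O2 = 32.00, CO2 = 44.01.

Mass of pure O2 = 301.1 g × 0.738 = 222.21 g.
n(O2) = 222.21 g / 32.00 g/mol = 6.9441 mol.
From the equation the O2:CO2 mole ratio is 3:2, so n(CO2) = 6.9441 × 2/3 = 4.6294 mol.
Mass of CO2 = 4.6294 mol × 44.01 g/mol = 203.74 g.

203.7 g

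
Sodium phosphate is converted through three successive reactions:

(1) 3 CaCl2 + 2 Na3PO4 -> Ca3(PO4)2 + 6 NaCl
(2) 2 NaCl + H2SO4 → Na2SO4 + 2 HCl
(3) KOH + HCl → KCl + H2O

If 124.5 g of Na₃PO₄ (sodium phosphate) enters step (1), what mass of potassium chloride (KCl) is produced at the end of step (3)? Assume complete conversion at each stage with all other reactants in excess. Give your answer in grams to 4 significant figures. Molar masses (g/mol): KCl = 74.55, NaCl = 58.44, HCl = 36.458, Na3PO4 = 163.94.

169.8 g

n(Na3PO4) = 124.5 / 163.94 = 0.75942 mol.
Reaction (1): Na3PO4→NaCl ratio 2:6 ⇒ n(NaCl) = 2.2783 mol.
Reaction (2): NaCl→HCl ratio 2:2 ⇒ n(HCl) = 2.2783 mol.
Reaction (3): HCl→KCl ratio 1:1 ⇒ n(KCl) = 2.2783 mol.
Mass of KCl = 2.2783 × 74.55 = 169.85 g.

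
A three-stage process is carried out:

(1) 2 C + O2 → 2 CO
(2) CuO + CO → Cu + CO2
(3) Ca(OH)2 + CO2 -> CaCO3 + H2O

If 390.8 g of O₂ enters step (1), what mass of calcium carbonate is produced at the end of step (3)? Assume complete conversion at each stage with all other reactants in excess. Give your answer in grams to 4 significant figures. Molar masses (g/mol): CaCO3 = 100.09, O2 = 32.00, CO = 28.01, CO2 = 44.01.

2445 g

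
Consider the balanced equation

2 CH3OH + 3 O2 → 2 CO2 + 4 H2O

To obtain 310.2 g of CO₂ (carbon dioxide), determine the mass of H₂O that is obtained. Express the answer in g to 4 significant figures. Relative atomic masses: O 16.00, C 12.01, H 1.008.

M(CO2) = 12.01 + 2(16.00) = 44.01 g/mol.
M(H2O) = 2(1.008) + 16.00 = 18.016 g/mol.
n(CO2) = 310.20 g / 44.01 g/mol = 7.0484 mol.
From the equation the CO2:H2O mole ratio is 2:4, so n(H2O) = 7.0484 × 4/2 = 14.097 mol.
Mass of H2O = 14.097 mol × 18.016 g/mol = 253.97 g.

254.0 g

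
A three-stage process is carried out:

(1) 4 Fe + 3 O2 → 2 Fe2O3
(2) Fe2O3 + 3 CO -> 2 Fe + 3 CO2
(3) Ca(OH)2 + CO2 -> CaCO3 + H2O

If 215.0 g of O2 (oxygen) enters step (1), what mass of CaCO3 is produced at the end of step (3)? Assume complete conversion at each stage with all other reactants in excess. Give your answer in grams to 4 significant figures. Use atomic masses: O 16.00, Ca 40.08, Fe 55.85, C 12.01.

1345 g

M(O2) = 2(16.00) = 32.00 g/mol.
M(CaCO3) = 40.08 + 12.01 + 3(16.00) = 100.09 g/mol.
n(O2) = 215.0 / 32.00 = 6.7188 mol.
Reaction (1): O2→Fe2O3 ratio 3:2 ⇒ n(Fe2O3) = 4.4792 mol.
Reaction (2): Fe2O3→CO2 ratio 1:3 ⇒ n(CO2) = 13.438 mol.
Reaction (3): CO2→CaCO3 ratio 1:1 ⇒ n(CaCO3) = 13.438 mol.
Mass of CaCO3 = 13.438 × 100.09 = 1345.0 g.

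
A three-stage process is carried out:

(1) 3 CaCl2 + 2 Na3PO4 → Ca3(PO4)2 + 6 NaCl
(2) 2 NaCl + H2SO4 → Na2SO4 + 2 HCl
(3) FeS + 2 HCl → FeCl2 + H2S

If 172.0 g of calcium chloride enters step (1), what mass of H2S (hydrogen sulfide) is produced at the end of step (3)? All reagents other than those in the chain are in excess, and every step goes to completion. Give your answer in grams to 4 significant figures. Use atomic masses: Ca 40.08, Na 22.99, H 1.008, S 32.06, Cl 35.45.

52.81 g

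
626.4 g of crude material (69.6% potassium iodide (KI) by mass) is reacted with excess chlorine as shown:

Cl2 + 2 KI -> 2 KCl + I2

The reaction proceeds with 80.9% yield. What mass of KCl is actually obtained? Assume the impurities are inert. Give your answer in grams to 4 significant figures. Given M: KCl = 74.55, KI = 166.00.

Pure KI available = 626.4 g × 0.696 = 435.97 g.
n(KI) = 435.97 g / 166.00 g/mol = 2.6264 mol.
From the equation the KI:KCl mole ratio is 2:2, so n(KCl) = 2.6264 × 2/2 = 2.6264 mol.
Mass of KCl = 2.6264 mol × 74.55 g/mol = 195.79 g.
Actual mass collected = 195.79 g × 0.809 = 158.40 g.

158.4 g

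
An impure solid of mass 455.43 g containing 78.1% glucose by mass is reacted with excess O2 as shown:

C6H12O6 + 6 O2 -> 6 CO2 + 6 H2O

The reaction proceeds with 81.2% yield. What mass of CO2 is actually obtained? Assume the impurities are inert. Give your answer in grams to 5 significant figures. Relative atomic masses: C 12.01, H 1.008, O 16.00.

423.33 g

Pure C6H12O6 available = 455.43 g × 0.781 = 355.691 g.
M(C6H12O6) = 6(12.01) + 12(1.008) + 6(16.00) = 180.156 g/mol.
M(CO2) = 12.01 + 2(16.00) = 44.01 g/mol.
n(C6H12O6) = 355.691 g / 180.156 g/mol = 1.97435 mol.
From the equation the C6H12O6:CO2 mole ratio is 1:6, so n(CO2) = 1.97435 × 6/1 = 11.8461 mol.
Mass of CO2 = 11.8461 mol × 44.01 g/mol = 521.347 g.
Actual mass collected = 521.347 g × 0.812 = 423.333 g.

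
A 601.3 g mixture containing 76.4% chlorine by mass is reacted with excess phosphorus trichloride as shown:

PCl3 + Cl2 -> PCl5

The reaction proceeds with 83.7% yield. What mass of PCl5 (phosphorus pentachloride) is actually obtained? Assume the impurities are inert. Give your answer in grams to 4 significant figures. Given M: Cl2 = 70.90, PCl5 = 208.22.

Pure Cl2 available = 601.3 g × 0.764 = 459.39 g.
n(Cl2) = 459.39 g / 70.90 g/mol = 6.4795 mol.
From the equation the Cl2:PCl5 mole ratio is 1:1, so n(PCl5) = 6.4795 × 1/1 = 6.4795 mol.
Mass of PCl5 = 6.4795 mol × 208.22 g/mol = 1349.2 g.
Actual mass collected = 1349.2 g × 0.837 = 1129.2 g.

1129 g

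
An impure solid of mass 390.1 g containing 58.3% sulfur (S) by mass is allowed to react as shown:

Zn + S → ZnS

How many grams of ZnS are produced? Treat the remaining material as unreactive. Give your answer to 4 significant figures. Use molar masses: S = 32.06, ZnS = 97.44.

691.2 g

Mass of pure S = 390.1 g × 0.583 = 227.43 g.
n(S) = 227.43 g / 32.06 g/mol = 7.0938 mol.
From the equation the S:ZnS mole ratio is 1:1, so n(ZnS) = 7.0938 × 1/1 = 7.0938 mol.
Mass of ZnS = 7.0938 mol × 97.44 g/mol = 691.22 g.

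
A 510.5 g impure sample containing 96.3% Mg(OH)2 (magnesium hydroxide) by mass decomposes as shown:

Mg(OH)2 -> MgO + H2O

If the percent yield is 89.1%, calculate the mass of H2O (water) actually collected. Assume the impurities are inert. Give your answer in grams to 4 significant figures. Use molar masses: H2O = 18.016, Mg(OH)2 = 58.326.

135.3 g

Pure Mg(OH)2 available = 510.5 g × 0.963 = 491.61 g.
n(Mg(OH)2) = 491.61 g / 58.326 g/mol = 8.4287 mol.
From the equation the Mg(OH)2:H2O mole ratio is 1:1, so n(H2O) = 8.4287 × 1/1 = 8.4287 mol.
Mass of H2O = 8.4287 mol × 18.016 g/mol = 151.85 g.
Actual mass collected = 151.85 g × 0.891 = 135.30 g.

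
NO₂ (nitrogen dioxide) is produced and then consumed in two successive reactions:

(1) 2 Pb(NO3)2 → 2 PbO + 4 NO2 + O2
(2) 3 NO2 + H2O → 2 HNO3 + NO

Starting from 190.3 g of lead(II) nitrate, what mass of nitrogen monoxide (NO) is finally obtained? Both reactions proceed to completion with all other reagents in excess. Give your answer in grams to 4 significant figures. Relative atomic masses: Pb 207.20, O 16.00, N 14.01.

M(Pb(NO3)2) = 207.20 + 2(14.01) + 6(16.00) = 331.22 g/mol.
M(NO) = 14.01 + 16.00 = 30.01 g/mol.
n(Pb(NO3)2) = 190.30 / 331.22 = 0.57454 mol.
Step 1 gives a 2:4 ratio of Pb(NO3)2 to NO2, so n(NO2) = 1.1491 mol.
In step 2 the NO2:NO ratio is 3:1, so n(NO) = 0.38303 mol.
Mass of NO = 0.38303 × 30.01 = 11.495 g.

11.49 g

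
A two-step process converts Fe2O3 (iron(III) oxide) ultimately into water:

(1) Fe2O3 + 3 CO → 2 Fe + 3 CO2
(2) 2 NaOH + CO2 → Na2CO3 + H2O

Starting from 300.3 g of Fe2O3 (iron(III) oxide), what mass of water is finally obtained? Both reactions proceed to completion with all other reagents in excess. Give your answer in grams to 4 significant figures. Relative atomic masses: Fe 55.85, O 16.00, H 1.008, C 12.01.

M(Fe2O3) = 2(55.85) + 3(16.00) = 159.70 g/mol.
M(H2O) = 2(1.008) + 16.00 = 18.016 g/mol.
n(Fe2O3) = 300.30 / 159.70 = 1.8804 mol.
Step 1 gives a 1:3 ratio of Fe2O3 to CO2, so n(CO2) = 5.6412 mol.
In step 2 the CO2:H2O ratio is 1:1, so n(H2O) = 5.6412 mol.
Mass of H2O = 5.6412 × 18.016 = 101.63 g.

101.6 g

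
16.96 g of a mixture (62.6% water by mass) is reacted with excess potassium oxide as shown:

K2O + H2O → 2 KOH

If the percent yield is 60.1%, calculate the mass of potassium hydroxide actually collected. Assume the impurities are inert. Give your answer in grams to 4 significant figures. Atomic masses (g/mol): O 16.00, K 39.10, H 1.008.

39.74 g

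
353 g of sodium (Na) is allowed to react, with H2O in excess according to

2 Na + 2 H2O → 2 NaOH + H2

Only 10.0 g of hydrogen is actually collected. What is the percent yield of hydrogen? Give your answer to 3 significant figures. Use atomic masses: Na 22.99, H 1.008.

M(Na) = 22.99 g/mol.
M(H2) = 2(1.008) = 2.016 g/mol.
n(Na) = 353.0 g / 22.99 g/mol = 15.35 mol.
From the equation the Na:H2 mole ratio is 2:1, so n(H2) = 15.35 × 1/2 = 7.677 mol.
Mass of H2 = 7.677 mol × 2.016 g/mol = 15.48 g.
This is the theoretical yield. Percent yield = 10.0 g / 15.48 g × 100% = 64.61%.

64.6 %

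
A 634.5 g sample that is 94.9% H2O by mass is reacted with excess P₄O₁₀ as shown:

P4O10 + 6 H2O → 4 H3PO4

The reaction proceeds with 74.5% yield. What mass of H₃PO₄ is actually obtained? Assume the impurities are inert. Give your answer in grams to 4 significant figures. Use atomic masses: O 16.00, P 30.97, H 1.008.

Pure H2O available = 634.5 g × 0.949 = 602.14 g.
M(H2O) = 2(1.008) + 16.00 = 18.016 g/mol.
M(H3PO4) = 3(1.008) + 30.97 + 4(16.00) = 97.994 g/mol.
n(H2O) = 602.14 g / 18.016 g/mol = 33.423 mol.
From the equation the H2O:H3PO4 mole ratio is 6:4, so n(H3PO4) = 33.423 × 4/6 = 22.282 mol.
Mass of H3PO4 = 22.282 mol × 97.994 g/mol = 2183.5 g.
Actual mass collected = 2183.5 g × 0.745 = 1626.7 g.

1627 g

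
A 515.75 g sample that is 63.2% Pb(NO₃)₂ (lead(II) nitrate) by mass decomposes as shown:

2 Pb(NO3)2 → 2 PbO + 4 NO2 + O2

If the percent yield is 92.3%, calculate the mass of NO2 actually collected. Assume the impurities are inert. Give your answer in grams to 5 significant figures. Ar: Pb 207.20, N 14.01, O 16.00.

Pure Pb(NO3)2 available = 515.75 g × 0.632 = 325.954 g.
M(Pb(NO3)2) = 207.20 + 2(14.01) + 6(16.00) = 331.22 g/mol.
M(NO2) = 14.01 + 2(16.00) = 46.01 g/mol.
n(Pb(NO3)2) = 325.954 g / 331.22 g/mol = 0.984101 mol.
From the equation the Pb(NO3)2:NO2 mole ratio is 2:4, so n(NO2) = 0.984101 × 4/2 = 1.96820 mol.
Mass of NO2 = 1.96820 mol × 46.01 g/mol = 90.5570 g.
Actual mass collected = 90.5570 g × 0.923 = 83.5841 g.

83.584 g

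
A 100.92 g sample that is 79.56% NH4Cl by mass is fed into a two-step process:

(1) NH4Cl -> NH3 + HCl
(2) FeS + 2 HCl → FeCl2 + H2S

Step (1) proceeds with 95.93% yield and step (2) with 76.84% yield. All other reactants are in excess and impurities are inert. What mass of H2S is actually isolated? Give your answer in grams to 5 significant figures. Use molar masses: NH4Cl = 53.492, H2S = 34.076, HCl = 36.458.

18.851 g

Pure NH4Cl = 100.92 × 0.7956 = 80.2920 g.
n(NH4Cl) = 80.2920 / 53.492 = 1.50101 mol.
Step 1 (NH4Cl:HCl = 1:1): theoretical n(HCl) = 1.50101 mol; at 95.93% yield, n(HCl) = 1.43992 mol.
Step 2 (HCl:H2S = 2:1): theoretical n(H2S) = 0.719959 mol, so theoretical mass = 0.719959 × 34.076 = 24.5333 g.
At 76.84% yield, actual mass of H2S = 24.5333 × 0.7684 = 18.8514 g.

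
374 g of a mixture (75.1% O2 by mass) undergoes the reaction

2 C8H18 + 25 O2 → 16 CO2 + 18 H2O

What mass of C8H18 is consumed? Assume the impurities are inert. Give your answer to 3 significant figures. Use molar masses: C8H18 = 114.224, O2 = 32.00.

80.2 g

Mass of pure O2 = 374 g × 0.751 = 280.9 g.
n(O2) = 280.9 g / 32.00 g/mol = 8.777 mol.
From the equation the O2:C8H18 mole ratio is 25:2, so n(C8H18) = 8.777 × 2/25 = 0.7022 mol.
Mass of C8H18 = 0.7022 mol × 114.224 g/mol = 80.21 g.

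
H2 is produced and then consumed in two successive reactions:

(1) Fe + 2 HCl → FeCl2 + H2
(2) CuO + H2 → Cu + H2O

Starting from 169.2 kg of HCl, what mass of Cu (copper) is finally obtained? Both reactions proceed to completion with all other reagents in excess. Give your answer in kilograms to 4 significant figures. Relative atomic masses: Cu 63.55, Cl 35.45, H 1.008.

M(HCl) = 1.008 + 35.45 = 36.458 g/mol.
M(Cu) = 63.55 g/mol.
169.2 kg = 169200 g.
n(HCl) = 169200 / 36.458 = 4641.0 mol.
Step 1 gives a 2:1 ratio of HCl to H2, so n(H2) = 2320.5 mol.
In step 2 the H2:Cu ratio is 1:1, so n(Cu) = 2320.5 mol.
Mass of Cu = 2320.5 × 63.55 = 147470 g = 147.5 kg.

147.5 kg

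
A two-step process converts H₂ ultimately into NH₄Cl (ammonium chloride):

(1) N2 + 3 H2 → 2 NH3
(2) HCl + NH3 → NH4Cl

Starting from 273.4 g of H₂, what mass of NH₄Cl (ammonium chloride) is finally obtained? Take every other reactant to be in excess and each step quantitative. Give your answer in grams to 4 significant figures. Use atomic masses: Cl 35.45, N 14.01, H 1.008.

4836 g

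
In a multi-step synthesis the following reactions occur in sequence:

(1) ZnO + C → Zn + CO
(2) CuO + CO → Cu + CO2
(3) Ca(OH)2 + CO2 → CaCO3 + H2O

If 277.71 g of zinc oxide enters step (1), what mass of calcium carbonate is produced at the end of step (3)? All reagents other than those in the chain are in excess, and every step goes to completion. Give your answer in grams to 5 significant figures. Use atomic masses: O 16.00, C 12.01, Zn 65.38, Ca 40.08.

341.56 g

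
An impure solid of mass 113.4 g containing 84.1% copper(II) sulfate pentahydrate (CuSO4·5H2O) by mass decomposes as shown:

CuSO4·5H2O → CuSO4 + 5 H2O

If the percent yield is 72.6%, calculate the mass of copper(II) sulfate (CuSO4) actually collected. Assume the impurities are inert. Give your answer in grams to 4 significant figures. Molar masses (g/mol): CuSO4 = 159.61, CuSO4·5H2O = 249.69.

Pure CuSO4·5H2O available = 113.4 g × 0.841 = 95.369 g.
n(CuSO4·5H2O) = 95.369 g / 249.69 g/mol = 0.38195 mol.
From the equation the CuSO4·5H2O:CuSO4 mole ratio is 1:1, so n(CuSO4) = 0.38195 × 1/1 = 0.38195 mol.
Mass of CuSO4 = 0.38195 mol × 159.61 g/mol = 60.963 g.
Actual mass collected = 60.963 g × 0.726 = 44.259 g.

44.26 g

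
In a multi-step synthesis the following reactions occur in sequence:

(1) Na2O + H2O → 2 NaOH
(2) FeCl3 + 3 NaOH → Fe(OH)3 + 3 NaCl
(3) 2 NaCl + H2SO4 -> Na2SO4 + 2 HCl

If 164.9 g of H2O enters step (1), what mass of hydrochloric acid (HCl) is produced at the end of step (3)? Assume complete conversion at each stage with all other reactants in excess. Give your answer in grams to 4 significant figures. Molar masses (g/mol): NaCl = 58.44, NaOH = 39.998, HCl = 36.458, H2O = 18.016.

n(H2O) = 164.9 / 18.016 = 9.1530 mol.
Reaction (1): H2O→NaOH ratio 1:2 ⇒ n(NaOH) = 18.306 mol.
Reaction (2): NaOH→NaCl ratio 3:3 ⇒ n(NaCl) = 18.306 mol.
Reaction (3): NaCl→HCl ratio 2:2 ⇒ n(HCl) = 18.306 mol.
Mass of HCl = 18.306 × 36.458 = 667.40 g.

667.4 g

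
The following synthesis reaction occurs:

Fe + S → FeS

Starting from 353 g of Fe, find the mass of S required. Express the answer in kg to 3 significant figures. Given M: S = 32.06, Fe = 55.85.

0.203 kg

n(Fe) = 353.0 g / 55.85 g/mol = 6.321 mol.
From the equation the Fe:S mole ratio is 1:1, so n(S) = 6.321 × 1/1 = 6.321 mol.
Mass of S = 6.321 mol × 32.06 g/mol = 202.6 g.
Converting to kg: 202.6 g = 0.203 kg.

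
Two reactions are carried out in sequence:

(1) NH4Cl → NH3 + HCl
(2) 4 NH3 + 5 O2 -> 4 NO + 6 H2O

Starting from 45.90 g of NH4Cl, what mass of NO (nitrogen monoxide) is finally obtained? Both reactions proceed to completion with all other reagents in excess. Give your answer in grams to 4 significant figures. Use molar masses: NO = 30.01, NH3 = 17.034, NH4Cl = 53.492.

25.75 g

n(NH4Cl) = 45.900 / 53.492 = 0.85807 mol.
Step 1 gives a 1:1 ratio of NH4Cl to NH3, so n(NH3) = 0.85807 mol.
In step 2 the NH3:NO ratio is 4:4, so n(NO) = 0.85807 mol.
Mass of NO = 0.85807 × 30.01 = 25.751 g.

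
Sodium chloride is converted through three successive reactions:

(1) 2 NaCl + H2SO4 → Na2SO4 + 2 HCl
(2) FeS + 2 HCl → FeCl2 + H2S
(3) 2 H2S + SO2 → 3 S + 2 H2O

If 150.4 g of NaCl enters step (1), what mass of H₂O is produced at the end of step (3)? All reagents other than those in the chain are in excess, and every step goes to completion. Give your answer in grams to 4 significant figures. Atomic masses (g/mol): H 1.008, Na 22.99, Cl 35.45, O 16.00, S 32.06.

23.18 g

M(NaCl) = 22.99 + 35.45 = 58.44 g/mol.
M(H2O) = 2(1.008) + 16.00 = 18.016 g/mol.
n(NaCl) = 150.4 / 58.44 = 2.5736 mol.
Reaction (1): NaCl→HCl ratio 2:2 ⇒ n(HCl) = 2.5736 mol.
Reaction (2): HCl→H2S ratio 2:1 ⇒ n(H2S) = 1.2868 mol.
Reaction (3): H2S→H2O ratio 2:2 ⇒ n(H2O) = 1.2868 mol.
Mass of H2O = 1.2868 × 18.016 = 23.183 g.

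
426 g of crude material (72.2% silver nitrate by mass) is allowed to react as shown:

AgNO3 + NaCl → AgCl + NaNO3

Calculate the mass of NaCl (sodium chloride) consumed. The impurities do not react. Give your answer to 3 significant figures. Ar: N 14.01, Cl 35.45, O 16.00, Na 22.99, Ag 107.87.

Mass of pure AgNO3 = 426 g × 0.722 = 307.6 g.
M(AgNO3) = 107.87 + 14.01 + 3(16.00) = 169.88 g/mol.
M(NaCl) = 22.99 + 35.45 = 58.44 g/mol.
n(AgNO3) = 307.6 g / 169.88 g/mol = 1.811 mol.
From the equation the AgNO3:NaCl mole ratio is 1:1, so n(NaCl) = 1.811 × 1/1 = 1.811 mol.
Mass of NaCl = 1.811 mol × 58.44 g/mol = 105.8 g.

106 g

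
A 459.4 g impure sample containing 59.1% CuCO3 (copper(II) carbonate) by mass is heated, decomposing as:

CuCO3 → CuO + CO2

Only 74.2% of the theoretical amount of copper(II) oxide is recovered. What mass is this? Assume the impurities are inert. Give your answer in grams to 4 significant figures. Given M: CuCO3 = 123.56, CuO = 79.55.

129.7 g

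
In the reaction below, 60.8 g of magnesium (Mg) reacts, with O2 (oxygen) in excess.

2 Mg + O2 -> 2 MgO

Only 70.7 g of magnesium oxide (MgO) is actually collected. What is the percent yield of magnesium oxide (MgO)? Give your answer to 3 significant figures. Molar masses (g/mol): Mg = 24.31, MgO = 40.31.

n(Mg) = 60.80 g / 24.31 g/mol = 2.501 mol.
From the equation the Mg:MgO mole ratio is 2:2, so n(MgO) = 2.501 × 2/2 = 2.501 mol.
Mass of MgO = 2.501 mol × 40.31 g/mol = 100.8 g.
This is the theoretical yield. Percent yield = 70.7 g / 100.8 g × 100% = 70.13%.

70.1 %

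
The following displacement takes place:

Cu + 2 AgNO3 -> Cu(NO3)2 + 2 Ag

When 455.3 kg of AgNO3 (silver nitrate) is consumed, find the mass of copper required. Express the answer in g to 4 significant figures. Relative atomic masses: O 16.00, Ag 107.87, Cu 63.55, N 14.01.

85160 g

M(AgNO3) = 107.87 + 14.01 + 3(16.00) = 169.88 g/mol.
M(Cu) = 63.55 g/mol.
Convert: 455.3 kg = 455300 g.
n(AgNO3) = 455300 g / 169.88 g/mol = 2680.1 mol.
From the equation the AgNO3:Cu mole ratio is 2:1, so n(Cu) = 2680.1 × 1/2 = 1340.1 mol.
Mass of Cu = 1340.1 mol × 63.55 g/mol = 85161 g.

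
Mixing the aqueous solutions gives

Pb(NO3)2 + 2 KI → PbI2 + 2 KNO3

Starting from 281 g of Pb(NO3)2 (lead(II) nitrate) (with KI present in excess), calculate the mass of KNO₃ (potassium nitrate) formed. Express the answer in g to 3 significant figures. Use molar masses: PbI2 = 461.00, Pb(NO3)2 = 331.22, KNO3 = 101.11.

172 g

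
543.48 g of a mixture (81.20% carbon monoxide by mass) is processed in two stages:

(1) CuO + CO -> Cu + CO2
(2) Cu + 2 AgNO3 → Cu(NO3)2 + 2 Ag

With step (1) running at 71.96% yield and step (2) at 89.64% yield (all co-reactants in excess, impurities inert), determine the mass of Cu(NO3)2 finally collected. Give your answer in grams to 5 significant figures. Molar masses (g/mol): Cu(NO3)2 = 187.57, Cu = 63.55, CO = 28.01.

1906.3 g

Pure CO = 543.48 × 0.8120 = 441.306 g.
n(CO) = 441.306 / 28.01 = 15.7553 mol.
Step 1 (CO:Cu = 1:1): theoretical n(Cu) = 15.7553 mol; at 71.96% yield, n(Cu) = 11.3375 mol.
Step 2 (Cu:Cu(NO3)2 = 1:1): theoretical n(Cu(NO3)2) = 11.3375 mol, so theoretical mass = 11.3375 × 187.57 = 2126.58 g.
At 89.64% yield, actual mass of Cu(NO3)2 = 2126.58 × 0.8964 = 1906.26 g.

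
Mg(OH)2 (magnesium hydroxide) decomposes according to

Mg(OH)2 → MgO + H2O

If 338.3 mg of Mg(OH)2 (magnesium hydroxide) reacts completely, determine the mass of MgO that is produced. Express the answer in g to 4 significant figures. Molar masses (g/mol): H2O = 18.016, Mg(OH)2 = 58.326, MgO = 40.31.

0.2338 g

Convert: 338.3 mg = 0.33830 g.
n(Mg(OH)2) = 0.33830 g / 58.326 g/mol = 0.0058002 mol.
From the equation the Mg(OH)2:MgO mole ratio is 1:1, so n(MgO) = 0.0058002 × 1/1 = 0.0058002 mol.
Mass of MgO = 0.0058002 mol × 40.31 g/mol = 0.23380 g.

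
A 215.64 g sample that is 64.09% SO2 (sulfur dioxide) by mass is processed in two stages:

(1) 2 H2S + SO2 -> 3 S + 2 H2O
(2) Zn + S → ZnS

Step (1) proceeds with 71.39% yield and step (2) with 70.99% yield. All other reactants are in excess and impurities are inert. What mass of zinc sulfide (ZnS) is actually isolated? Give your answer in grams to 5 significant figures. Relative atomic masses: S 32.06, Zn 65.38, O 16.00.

Pure SO2 = 215.64 × 0.6409 = 138.204 g.
M(SO2) = 32.06 + 2(16.00) = 64.06 g/mol.
M(ZnS) = 65.38 + 32.06 = 97.44 g/mol.
n(SO2) = 138.204 / 64.06 = 2.15741 mol.
Step 1 (SO2:S = 1:3): theoretical n(S) = 6.47223 mol; at 71.39% yield, n(S) = 4.62052 mol.
Step 2 (S:ZnS = 1:1): theoretical n(ZnS) = 4.62052 mol, so theoretical mass = 4.62052 × 97.44 = 450.224 g.
At 70.99% yield, actual mass of ZnS = 450.224 × 0.7099 = 319.614 g.

319.61 g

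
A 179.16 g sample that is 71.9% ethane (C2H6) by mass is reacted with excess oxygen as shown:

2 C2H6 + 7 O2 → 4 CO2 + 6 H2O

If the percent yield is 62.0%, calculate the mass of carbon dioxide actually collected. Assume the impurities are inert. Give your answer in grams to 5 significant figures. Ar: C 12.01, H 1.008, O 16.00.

233.80 g

Pure C2H6 available = 179.16 g × 0.719 = 128.816 g.
M(C2H6) = 2(12.01) + 6(1.008) = 30.068 g/mol.
M(CO2) = 12.01 + 2(16.00) = 44.01 g/mol.
n(C2H6) = 128.816 g / 30.068 g/mol = 4.28416 mol.
From the equation the C2H6:CO2 mole ratio is 2:4, so n(CO2) = 4.28416 × 4/2 = 8.56831 mol.
Mass of CO2 = 8.56831 mol × 44.01 g/mol = 377.092 g.
Actual mass collected = 377.092 g × 0.620 = 233.797 g.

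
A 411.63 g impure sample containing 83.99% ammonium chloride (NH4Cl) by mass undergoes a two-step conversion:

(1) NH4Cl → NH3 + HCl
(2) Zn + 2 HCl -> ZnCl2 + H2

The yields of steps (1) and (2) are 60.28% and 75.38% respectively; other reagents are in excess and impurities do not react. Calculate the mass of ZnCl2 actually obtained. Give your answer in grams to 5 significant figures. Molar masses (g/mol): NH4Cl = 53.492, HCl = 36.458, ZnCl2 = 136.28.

200.11 g

Pure NH4Cl = 411.63 × 0.8399 = 345.728 g.
n(NH4Cl) = 345.728 / 53.492 = 6.46317 mol.
Step 1 (NH4Cl:HCl = 1:1): theoretical n(HCl) = 6.46317 mol; at 60.28% yield, n(HCl) = 3.89600 mol.
Step 2 (HCl:ZnCl2 = 2:1): theoretical n(ZnCl2) = 1.94800 mol, so theoretical mass = 1.94800 × 136.28 = 265.473 g.
At 75.38% yield, actual mass of ZnCl2 = 265.473 × 0.7538 = 200.114 g.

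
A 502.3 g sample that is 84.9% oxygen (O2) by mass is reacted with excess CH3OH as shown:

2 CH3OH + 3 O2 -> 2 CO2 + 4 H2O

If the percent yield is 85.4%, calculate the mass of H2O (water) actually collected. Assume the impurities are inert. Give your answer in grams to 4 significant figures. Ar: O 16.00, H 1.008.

273.4 g

Pure O2 available = 502.3 g × 0.849 = 426.45 g.
M(O2) = 2(16.00) = 32.00 g/mol.
M(H2O) = 2(1.008) + 16.00 = 18.016 g/mol.
n(O2) = 426.45 g / 32.00 g/mol = 13.327 mol.
From the equation the O2:H2O mole ratio is 3:4, so n(H2O) = 13.327 × 4/3 = 17.769 mol.
Mass of H2O = 17.769 mol × 18.016 g/mol = 320.12 g.
Actual mass collected = 320.12 g × 0.854 = 273.39 g.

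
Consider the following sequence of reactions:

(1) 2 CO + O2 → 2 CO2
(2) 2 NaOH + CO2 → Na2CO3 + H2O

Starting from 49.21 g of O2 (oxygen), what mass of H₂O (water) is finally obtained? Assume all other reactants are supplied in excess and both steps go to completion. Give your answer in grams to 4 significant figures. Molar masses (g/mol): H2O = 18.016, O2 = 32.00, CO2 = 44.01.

55.41 g

n(O2) = 49.210 / 32.00 = 1.5378 mol.
Step 1 gives a 1:2 ratio of O2 to CO2, so n(CO2) = 3.0756 mol.
In step 2 the CO2:H2O ratio is 1:1, so n(H2O) = 3.0756 mol.
Mass of H2O = 3.0756 × 18.016 = 55.410 g.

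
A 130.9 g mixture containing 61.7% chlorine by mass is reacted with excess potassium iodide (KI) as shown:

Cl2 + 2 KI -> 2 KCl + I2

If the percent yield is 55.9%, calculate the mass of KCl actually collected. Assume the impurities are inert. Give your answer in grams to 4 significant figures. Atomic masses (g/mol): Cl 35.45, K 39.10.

Pure Cl2 available = 130.9 g × 0.617 = 80.765 g.
M(Cl2) = 2(35.45) = 70.90 g/mol.
M(KCl) = 39.10 + 35.45 = 74.55 g/mol.
n(Cl2) = 80.765 g / 70.90 g/mol = 1.1391 mol.
From the equation the Cl2:KCl mole ratio is 1:2, so n(KCl) = 1.1391 × 2/1 = 2.2783 mol.
Mass of KCl = 2.2783 mol × 74.55 g/mol = 169.85 g.
Actual mass collected = 169.85 g × 0.559 = 94.944 g.

94.94 g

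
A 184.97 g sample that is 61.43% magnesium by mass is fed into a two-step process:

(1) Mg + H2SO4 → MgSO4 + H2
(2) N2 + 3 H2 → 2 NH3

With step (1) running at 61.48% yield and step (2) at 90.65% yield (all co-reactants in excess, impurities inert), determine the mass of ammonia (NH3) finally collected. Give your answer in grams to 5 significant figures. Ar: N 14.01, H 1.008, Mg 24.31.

Pure Mg = 184.97 × 0.6143 = 113.627 g.
M(Mg) = 24.31 g/mol.
M(NH3) = 14.01 + 3(1.008) = 17.034 g/mol.
n(Mg) = 113.627 / 24.31 = 4.67409 mol.
Step 1 (Mg:H2 = 1:1): theoretical n(H2) = 4.67409 mol; at 61.48% yield, n(H2) = 2.87363 mol.
Step 2 (H2:NH3 = 3:2): theoretical n(NH3) = 1.91575 mol, so theoretical mass = 1.91575 × 17.034 = 32.6329 g.
At 90.65% yield, actual mass of NH3 = 32.6329 × 0.9065 = 29.5818 g.

29.582 g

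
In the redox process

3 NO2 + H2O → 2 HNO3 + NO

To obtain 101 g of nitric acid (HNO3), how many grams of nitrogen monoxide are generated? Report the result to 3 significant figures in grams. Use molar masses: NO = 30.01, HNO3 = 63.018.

24.0 g

n(HNO3) = 101.0 g / 63.018 g/mol = 1.603 mol.
From the equation the HNO3:NO mole ratio is 2:1, so n(NO) = 1.603 × 1/2 = 0.8014 mol.
Mass of NO = 0.8014 mol × 30.01 g/mol = 24.05 g.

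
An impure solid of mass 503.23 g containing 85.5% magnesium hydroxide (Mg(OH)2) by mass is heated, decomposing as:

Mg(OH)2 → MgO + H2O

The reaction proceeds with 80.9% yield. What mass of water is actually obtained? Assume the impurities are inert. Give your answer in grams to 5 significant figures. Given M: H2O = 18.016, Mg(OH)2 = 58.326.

107.52 g

Pure Mg(OH)2 available = 503.23 g × 0.855 = 430.262 g.
n(Mg(OH)2) = 430.262 g / 58.326 g/mol = 7.37684 mol.
From the equation the Mg(OH)2:H2O mole ratio is 1:1, so n(H2O) = 7.37684 × 1/1 = 7.37684 mol.
Mass of H2O = 7.37684 mol × 18.016 g/mol = 132.901 g.
Actual mass collected = 132.901 g × 0.809 = 107.517 g.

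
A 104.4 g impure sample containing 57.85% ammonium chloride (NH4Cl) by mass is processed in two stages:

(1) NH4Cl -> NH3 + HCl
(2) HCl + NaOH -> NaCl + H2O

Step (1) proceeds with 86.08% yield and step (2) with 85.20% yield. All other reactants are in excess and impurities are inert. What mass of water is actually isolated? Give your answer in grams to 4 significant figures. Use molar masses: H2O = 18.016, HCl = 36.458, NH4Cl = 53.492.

14.92 g

Pure NH4Cl = 104.4 × 0.5785 = 60.395 g.
n(NH4Cl) = 60.395 / 53.492 = 1.1291 mol.
Step 1 (NH4Cl:HCl = 1:1): theoretical n(HCl) = 1.1291 mol; at 86.08% yield, n(HCl) = 0.97189 mol.
Step 2 (HCl:H2O = 1:1): theoretical n(H2O) = 0.97189 mol, so theoretical mass = 0.97189 × 18.016 = 17.510 g.
At 85.20% yield, actual mass of H2O = 17.510 × 0.8520 = 14.918 g.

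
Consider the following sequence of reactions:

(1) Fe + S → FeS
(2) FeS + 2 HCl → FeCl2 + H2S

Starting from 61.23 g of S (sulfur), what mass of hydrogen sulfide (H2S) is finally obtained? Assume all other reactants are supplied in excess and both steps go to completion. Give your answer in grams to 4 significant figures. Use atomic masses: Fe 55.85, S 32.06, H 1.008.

M(S) = 32.06 g/mol.
M(H2S) = 2(1.008) + 32.06 = 34.076 g/mol.
n(S) = 61.230 / 32.06 = 1.9099 mol.
Step 1 gives a 1:1 ratio of S to FeS, so n(FeS) = 1.9099 mol.
In step 2 the FeS:H2S ratio is 1:1, so n(H2S) = 1.9099 mol.
Mass of H2S = 1.9099 × 34.076 = 65.080 g.

65.08 g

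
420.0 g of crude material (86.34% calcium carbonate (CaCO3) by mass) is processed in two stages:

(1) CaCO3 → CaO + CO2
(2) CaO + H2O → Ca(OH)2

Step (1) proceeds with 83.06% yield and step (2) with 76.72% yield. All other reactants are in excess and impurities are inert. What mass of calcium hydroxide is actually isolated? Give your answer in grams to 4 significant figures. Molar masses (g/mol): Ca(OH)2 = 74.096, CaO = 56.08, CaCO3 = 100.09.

Pure CaCO3 = 420.0 × 0.8634 = 362.63 g.
n(CaCO3) = 362.63 / 100.09 = 3.6230 mol.
Step 1 (CaCO3:CaO = 1:1): theoretical n(CaO) = 3.6230 mol; at 83.06% yield, n(CaO) = 3.0093 mol.
Step 2 (CaO:Ca(OH)2 = 1:1): theoretical n(Ca(OH)2) = 3.0093 mol, so theoretical mass = 3.0093 × 74.096 = 222.98 g.
At 76.72% yield, actual mass of Ca(OH)2 = 222.98 × 0.7672 = 171.07 g.

171.1 g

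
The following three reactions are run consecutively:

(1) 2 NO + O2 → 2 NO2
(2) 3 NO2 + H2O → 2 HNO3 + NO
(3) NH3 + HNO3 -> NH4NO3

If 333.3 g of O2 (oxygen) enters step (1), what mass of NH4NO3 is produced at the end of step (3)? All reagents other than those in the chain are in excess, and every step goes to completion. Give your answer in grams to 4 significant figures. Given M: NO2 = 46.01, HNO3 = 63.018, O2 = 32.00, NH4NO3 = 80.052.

1112 g

n(O2) = 333.3 / 32.00 = 10.416 mol.
Reaction (1): O2→NO2 ratio 1:2 ⇒ n(NO2) = 20.831 mol.
Reaction (2): NO2→HNO3 ratio 3:2 ⇒ n(HNO3) = 13.888 mol.
Reaction (3): HNO3→NH4NO3 ratio 1:1 ⇒ n(NH4NO3) = 13.888 mol.
Mass of NH4NO3 = 13.888 × 80.052 = 1111.7 g.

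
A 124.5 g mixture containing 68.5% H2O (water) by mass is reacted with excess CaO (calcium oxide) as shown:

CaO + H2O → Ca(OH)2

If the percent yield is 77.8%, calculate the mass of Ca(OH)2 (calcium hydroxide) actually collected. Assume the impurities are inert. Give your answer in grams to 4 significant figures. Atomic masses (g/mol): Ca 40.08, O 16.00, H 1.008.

Pure H2O available = 124.5 g × 0.685 = 85.282 g.
M(H2O) = 2(1.008) + 16.00 = 18.016 g/mol.
M(Ca(OH)2) = 40.08 + 2(16.00) + 2(1.008) = 74.096 g/mol.
n(H2O) = 85.282 g / 18.016 g/mol = 4.7337 mol.
From the equation the H2O:Ca(OH)2 mole ratio is 1:1, so n(Ca(OH)2) = 4.7337 × 1/1 = 4.7337 mol.
Mass of Ca(OH)2 = 4.7337 mol × 74.096 g/mol = 350.75 g.
Actual mass collected = 350.75 g × 0.778 = 272.88 g.

272.9 g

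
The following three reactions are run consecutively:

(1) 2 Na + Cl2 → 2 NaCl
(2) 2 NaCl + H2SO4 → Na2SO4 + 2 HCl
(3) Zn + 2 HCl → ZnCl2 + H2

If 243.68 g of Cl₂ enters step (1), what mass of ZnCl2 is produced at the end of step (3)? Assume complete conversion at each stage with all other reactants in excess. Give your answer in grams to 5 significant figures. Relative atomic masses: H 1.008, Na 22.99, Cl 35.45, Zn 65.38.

M(Cl2) = 2(35.45) = 70.90 g/mol.
M(ZnCl2) = 65.38 + 2(35.45) = 136.28 g/mol.
n(Cl2) = 243.68 / 70.90 = 3.43695 mol.
Reaction (1): Cl2→NaCl ratio 1:2 ⇒ n(NaCl) = 6.87391 mol.
Reaction (2): NaCl→HCl ratio 2:2 ⇒ n(HCl) = 6.87391 mol.
Reaction (3): HCl→ZnCl2 ratio 2:1 ⇒ n(ZnCl2) = 3.43695 mol.
Mass of ZnCl2 = 3.43695 × 136.28 = 468.388 g.

468.39 g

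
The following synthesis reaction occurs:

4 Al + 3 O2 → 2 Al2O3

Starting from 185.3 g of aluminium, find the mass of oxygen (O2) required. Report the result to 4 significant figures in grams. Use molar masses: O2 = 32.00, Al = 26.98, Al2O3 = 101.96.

n(Al) = 185.30 g / 26.98 g/mol = 6.8681 mol.
From the equation the Al:O2 mole ratio is 4:3, so n(O2) = 6.8681 × 3/4 = 5.1510 mol.
Mass of O2 = 5.1510 mol × 32.00 g/mol = 164.83 g.

164.8 g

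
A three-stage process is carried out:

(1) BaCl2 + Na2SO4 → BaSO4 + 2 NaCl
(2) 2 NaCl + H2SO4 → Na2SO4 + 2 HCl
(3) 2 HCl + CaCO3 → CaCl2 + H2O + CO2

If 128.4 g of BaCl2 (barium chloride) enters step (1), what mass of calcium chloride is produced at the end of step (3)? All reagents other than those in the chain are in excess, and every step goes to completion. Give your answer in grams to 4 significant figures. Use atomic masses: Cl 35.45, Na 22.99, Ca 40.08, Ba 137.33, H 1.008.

68.43 g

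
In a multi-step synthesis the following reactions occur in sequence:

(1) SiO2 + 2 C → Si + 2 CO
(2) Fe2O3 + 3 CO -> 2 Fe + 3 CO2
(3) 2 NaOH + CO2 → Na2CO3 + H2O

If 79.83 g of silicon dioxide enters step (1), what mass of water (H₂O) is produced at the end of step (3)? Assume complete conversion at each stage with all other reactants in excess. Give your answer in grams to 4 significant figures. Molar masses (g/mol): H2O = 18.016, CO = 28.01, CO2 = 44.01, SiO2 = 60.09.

47.87 g

n(SiO2) = 79.83 / 60.09 = 1.3285 mol.
Reaction (1): SiO2→CO ratio 1:2 ⇒ n(CO) = 2.6570 mol.
Reaction (2): CO→CO2 ratio 3:3 ⇒ n(CO2) = 2.6570 mol.
Reaction (3): CO2→H2O ratio 1:1 ⇒ n(H2O) = 2.6570 mol.
Mass of H2O = 2.6570 × 18.016 = 47.869 g.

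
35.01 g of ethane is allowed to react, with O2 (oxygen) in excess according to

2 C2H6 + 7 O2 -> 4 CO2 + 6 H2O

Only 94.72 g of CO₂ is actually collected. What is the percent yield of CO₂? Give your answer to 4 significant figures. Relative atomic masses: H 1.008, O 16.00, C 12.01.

92.42 %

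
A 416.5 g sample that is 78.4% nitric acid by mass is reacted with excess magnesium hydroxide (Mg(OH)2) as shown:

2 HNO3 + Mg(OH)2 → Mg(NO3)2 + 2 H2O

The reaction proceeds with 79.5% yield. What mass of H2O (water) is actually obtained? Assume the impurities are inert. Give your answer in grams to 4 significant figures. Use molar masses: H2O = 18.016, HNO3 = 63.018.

74.22 g

Pure HNO3 available = 416.5 g × 0.784 = 326.54 g.
n(HNO3) = 326.54 g / 63.018 g/mol = 5.1816 mol.
From the equation the HNO3:H2O mole ratio is 2:2, so n(H2O) = 5.1816 × 2/2 = 5.1816 mol.
Mass of H2O = 5.1816 mol × 18.016 g/mol = 93.352 g.
Actual mass collected = 93.352 g × 0.795 = 74.215 g.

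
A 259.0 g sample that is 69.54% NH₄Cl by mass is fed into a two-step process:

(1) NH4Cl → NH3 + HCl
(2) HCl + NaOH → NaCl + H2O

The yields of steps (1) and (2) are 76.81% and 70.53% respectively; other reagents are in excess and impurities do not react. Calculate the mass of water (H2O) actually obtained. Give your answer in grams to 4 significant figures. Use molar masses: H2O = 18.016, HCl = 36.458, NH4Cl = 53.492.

32.86 g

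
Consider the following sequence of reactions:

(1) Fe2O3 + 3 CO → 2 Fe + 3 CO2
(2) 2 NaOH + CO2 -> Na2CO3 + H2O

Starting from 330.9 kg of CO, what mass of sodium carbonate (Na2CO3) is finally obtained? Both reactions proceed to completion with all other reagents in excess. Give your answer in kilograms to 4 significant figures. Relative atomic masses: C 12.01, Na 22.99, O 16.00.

1252 kg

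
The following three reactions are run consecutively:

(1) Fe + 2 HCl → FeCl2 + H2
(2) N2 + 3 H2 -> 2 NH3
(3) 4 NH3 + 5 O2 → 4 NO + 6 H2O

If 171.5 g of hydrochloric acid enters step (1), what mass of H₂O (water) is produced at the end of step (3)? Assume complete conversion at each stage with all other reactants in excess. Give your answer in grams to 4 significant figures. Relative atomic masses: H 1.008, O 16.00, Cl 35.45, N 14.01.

42.37 g

M(HCl) = 1.008 + 35.45 = 36.458 g/mol.
M(H2O) = 2(1.008) + 16.00 = 18.016 g/mol.
n(HCl) = 171.5 / 36.458 = 4.7040 mol.
Reaction (1): HCl→H2 ratio 2:1 ⇒ n(H2) = 2.3520 mol.
Reaction (2): H2→NH3 ratio 3:2 ⇒ n(NH3) = 1.5680 mol.
Reaction (3): NH3→H2O ratio 4:6 ⇒ n(H2O) = 2.3520 mol.
Mass of H2O = 2.3520 × 18.016 = 42.374 g.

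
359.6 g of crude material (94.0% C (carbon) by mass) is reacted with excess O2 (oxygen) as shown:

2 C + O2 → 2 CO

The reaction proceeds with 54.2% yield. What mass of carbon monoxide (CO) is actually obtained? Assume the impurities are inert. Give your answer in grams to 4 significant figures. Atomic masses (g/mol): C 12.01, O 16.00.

427.3 g

Pure C available = 359.6 g × 0.940 = 338.02 g.
M(C) = 12.01 g/mol.
M(CO) = 12.01 + 16.00 = 28.01 g/mol.
n(C) = 338.02 g / 12.01 g/mol = 28.145 mol.
From the equation the C:CO mole ratio is 2:2, so n(CO) = 28.145 × 2/2 = 28.145 mol.
Mass of CO = 28.145 mol × 28.01 g/mol = 788.35 g.
Actual mass collected = 788.35 g × 0.542 = 427.28 g.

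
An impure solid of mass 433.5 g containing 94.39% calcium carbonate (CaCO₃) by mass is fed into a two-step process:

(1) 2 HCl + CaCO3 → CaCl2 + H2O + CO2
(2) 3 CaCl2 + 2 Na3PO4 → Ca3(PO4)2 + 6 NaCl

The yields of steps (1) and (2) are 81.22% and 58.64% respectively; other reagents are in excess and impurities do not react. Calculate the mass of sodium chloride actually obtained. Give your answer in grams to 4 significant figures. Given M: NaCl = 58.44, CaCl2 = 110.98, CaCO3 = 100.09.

227.6 g

Pure CaCO3 = 433.5 × 0.9439 = 409.18 g.
n(CaCO3) = 409.18 / 100.09 = 4.0881 mol.
Step 1 (CaCO3:CaCl2 = 1:1): theoretical n(CaCl2) = 4.0881 mol; at 81.22% yield, n(CaCl2) = 3.3204 mol.
Step 2 (CaCl2:NaCl = 3:6): theoretical n(NaCl) = 6.6408 mol, so theoretical mass = 6.6408 × 58.44 = 388.09 g.
At 58.64% yield, actual mass of NaCl = 388.09 × 0.5864 = 227.57 g.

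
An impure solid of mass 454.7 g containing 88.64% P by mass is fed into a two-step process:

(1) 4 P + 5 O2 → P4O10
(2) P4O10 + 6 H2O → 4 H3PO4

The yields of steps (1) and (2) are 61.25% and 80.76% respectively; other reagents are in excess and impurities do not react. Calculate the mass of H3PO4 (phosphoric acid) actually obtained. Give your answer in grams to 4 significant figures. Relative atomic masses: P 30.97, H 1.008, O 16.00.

630.8 g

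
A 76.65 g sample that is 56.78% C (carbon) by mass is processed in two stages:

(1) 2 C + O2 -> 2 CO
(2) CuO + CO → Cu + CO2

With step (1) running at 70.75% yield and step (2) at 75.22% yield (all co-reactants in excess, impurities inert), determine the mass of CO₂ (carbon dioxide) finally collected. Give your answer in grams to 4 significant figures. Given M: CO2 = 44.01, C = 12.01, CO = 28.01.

84.87 g

Pure C = 76.65 × 0.5678 = 43.522 g.
n(C) = 43.522 / 12.01 = 3.6238 mol.
Step 1 (C:CO = 2:2): theoretical n(CO) = 3.6238 mol; at 70.75% yield, n(CO) = 2.5638 mol.
Step 2 (CO:CO2 = 1:1): theoretical n(CO2) = 2.5638 mol, so theoretical mass = 2.5638 × 44.01 = 112.83 g.
At 75.22% yield, actual mass of CO2 = 112.83 × 0.7522 = 84.874 g.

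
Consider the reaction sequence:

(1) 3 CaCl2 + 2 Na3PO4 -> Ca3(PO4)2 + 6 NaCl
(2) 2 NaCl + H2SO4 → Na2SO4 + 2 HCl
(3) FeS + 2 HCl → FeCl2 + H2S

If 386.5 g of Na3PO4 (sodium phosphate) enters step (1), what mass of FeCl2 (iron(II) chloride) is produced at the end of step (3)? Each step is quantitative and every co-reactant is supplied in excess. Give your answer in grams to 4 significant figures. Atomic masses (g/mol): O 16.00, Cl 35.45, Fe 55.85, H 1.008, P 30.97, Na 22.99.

M(Na3PO4) = 3(22.99) + 30.97 + 4(16.00) = 163.94 g/mol.
M(FeCl2) = 55.85 + 2(35.45) = 126.75 g/mol.
n(Na3PO4) = 386.5 / 163.94 = 2.3576 mol.
Reaction (1): Na3PO4→NaCl ratio 2:6 ⇒ n(NaCl) = 7.0727 mol.
Reaction (2): NaCl→HCl ratio 2:2 ⇒ n(HCl) = 7.0727 mol.
Reaction (3): HCl→FeCl2 ratio 2:1 ⇒ n(FeCl2) = 3.5364 mol.
Mass of FeCl2 = 3.5364 × 126.75 = 448.23 g.

448.2 g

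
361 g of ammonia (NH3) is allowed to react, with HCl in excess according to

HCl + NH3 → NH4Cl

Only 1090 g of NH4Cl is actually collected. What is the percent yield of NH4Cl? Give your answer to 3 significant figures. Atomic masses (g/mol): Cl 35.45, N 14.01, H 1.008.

M(NH3) = 14.01 + 3(1.008) = 17.034 g/mol.
M(NH4Cl) = 14.01 + 4(1.008) + 35.45 = 53.492 g/mol.
n(NH3) = 361.0 g / 17.034 g/mol = 21.19 mol.
From the equation the NH3:NH4Cl mole ratio is 1:1, so n(NH4Cl) = 21.19 × 1/1 = 21.19 mol.
Mass of NH4Cl = 21.19 mol × 53.492 g/mol = 1134 g.
This is the theoretical yield. Percent yield = 1090 g / 1134 g × 100% = 96.15%.

96.1 %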